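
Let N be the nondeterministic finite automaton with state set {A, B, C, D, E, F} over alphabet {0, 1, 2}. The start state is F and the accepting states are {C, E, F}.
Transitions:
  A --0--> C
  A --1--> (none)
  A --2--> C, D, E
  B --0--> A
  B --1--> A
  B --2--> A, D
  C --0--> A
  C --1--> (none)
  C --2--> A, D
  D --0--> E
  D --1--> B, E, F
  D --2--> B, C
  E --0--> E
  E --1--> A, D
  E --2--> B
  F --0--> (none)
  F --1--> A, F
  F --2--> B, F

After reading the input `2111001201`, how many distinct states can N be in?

0

Start: {F}
read 2: {B, F}
read 1: {A, F}
read 1: {A, F}
read 1: {A, F}
read 0: {C}
read 0: {A}
read 1: {}
The reachable set is empty and stays empty for the remaining 3 symbols.
Final reachable set {} has 0 states.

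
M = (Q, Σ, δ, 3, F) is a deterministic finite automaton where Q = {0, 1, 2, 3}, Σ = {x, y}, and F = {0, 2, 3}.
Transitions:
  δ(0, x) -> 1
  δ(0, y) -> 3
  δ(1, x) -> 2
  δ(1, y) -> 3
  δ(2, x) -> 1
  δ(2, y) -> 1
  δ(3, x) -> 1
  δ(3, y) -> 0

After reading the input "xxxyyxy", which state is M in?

3

3 --x--> 1
1 --x--> 2
2 --x--> 1
1 --y--> 3
3 --y--> 0
0 --x--> 1
1 --y--> 3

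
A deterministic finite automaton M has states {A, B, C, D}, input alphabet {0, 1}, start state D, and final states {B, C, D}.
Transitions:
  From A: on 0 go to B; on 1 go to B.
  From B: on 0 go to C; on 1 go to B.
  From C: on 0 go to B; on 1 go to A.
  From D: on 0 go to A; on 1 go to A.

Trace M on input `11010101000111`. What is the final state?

D --1--> A
A --1--> B
B --0--> C
C --1--> A
A --0--> B
B --1--> B
B --0--> C
C --1--> A
A --0--> B
B --0--> C
C --0--> B
B --1--> B
B --1--> B
B --1--> B

B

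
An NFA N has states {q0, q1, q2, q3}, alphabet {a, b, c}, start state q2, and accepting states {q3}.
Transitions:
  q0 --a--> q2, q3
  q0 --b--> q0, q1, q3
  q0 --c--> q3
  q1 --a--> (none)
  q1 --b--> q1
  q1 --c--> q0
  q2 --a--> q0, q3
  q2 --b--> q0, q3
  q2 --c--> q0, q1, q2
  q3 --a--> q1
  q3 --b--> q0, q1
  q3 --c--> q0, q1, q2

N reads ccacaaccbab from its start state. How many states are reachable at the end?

Start: {q2}
read c: {q0, q1, q2}
read c: {q0, q1, q2, q3}
read a: {q0, q1, q2, q3}
read c: {q0, q1, q2, q3}
read a: {q0, q1, q2, q3}
read a: {q0, q1, q2, q3}
read c: {q0, q1, q2, q3}
read c: {q0, q1, q2, q3}
read b: {q0, q1, q3}
read a: {q1, q2, q3}
read b: {q0, q1, q3}
Final reachable set {q0, q1, q3} has 3 states.

3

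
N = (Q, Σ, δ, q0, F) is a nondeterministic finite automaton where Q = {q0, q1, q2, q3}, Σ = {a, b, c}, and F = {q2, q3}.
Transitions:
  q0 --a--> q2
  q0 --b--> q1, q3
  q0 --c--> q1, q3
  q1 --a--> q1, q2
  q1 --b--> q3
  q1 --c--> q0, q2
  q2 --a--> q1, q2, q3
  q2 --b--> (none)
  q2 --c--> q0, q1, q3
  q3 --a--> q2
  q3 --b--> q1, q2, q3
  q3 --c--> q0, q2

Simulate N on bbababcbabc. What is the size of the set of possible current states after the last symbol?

4

Start: {q0}
read b: {q1, q3}
read b: {q1, q2, q3}
read a: {q1, q2, q3}
read b: {q1, q2, q3}
read a: {q1, q2, q3}
read b: {q1, q2, q3}
read c: {q0, q1, q2, q3}
read b: {q1, q2, q3}
read a: {q1, q2, q3}
read b: {q1, q2, q3}
read c: {q0, q1, q2, q3}
Final reachable set {q0, q1, q2, q3} has 4 states.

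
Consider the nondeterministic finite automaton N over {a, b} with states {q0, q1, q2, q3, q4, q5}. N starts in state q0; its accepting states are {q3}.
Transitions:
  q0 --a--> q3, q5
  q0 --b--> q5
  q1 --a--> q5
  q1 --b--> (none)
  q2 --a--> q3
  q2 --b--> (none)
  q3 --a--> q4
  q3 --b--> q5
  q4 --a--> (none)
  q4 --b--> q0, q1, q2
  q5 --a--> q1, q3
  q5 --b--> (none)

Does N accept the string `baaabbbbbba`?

Start: {q0}
read b: {q5}
read a: {q1, q3}
read a: {q4, q5}
read a: {q1, q3}
read b: {q5}
read b: {}
The reachable set is empty and stays empty for the remaining 5 symbols.
Reachable ∩ accepting = {} — empty.

rejected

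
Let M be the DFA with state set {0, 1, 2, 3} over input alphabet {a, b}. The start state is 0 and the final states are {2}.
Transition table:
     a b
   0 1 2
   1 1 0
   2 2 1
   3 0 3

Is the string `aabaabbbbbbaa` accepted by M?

rejected

0 --a--> 1
1 --a--> 1
1 --b--> 0
0 --a--> 1
1 --a--> 1
1 --b--> 0
0 --b--> 2
2 --b--> 1
1 --b--> 0
0 --b--> 2
2 --b--> 1
1 --a--> 1
1 --a--> 1
End in state 1, which is not an accepting state.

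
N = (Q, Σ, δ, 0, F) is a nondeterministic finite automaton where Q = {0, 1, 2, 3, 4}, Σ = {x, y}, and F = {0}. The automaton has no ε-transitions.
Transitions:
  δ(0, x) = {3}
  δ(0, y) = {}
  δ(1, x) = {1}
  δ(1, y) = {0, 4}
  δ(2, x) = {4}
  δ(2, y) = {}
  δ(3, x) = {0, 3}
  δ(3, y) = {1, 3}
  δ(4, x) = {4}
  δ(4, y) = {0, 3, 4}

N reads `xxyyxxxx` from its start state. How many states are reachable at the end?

Start: {0}
read x: {3}
read x: {0, 3}
read y: {1, 3}
read y: {0, 1, 3, 4}
read x: {0, 1, 3, 4}
read x: {0, 1, 3, 4}
read x: {0, 1, 3, 4}
read x: {0, 1, 3, 4}
Final reachable set {0, 1, 3, 4} has 4 states.

4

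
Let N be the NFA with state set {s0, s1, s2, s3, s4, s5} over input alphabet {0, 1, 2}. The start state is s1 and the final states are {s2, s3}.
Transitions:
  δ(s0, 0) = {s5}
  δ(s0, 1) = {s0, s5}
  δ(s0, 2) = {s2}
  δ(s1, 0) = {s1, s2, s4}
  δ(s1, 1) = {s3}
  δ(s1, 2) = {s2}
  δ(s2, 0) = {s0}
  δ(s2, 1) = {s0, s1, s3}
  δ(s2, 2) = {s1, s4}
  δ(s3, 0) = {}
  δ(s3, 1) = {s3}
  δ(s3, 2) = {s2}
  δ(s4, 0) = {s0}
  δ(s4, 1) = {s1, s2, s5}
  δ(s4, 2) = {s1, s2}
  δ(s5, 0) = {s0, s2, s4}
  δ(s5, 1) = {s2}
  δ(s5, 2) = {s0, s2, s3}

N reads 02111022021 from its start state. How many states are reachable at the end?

5

Start: {s1}
read 0: {s1, s2, s4}
read 2: {s1, s2, s4}
read 1: {s0, s1, s2, s3, s5}
read 1: {s0, s1, s2, s3, s5}
read 1: {s0, s1, s2, s3, s5}
read 0: {s0, s1, s2, s4, s5}
read 2: {s0, s1, s2, s3, s4}
read 2: {s1, s2, s4}
read 0: {s0, s1, s2, s4}
read 2: {s1, s2, s4}
read 1: {s0, s1, s2, s3, s5}
Final reachable set {s0, s1, s2, s3, s5} has 5 states.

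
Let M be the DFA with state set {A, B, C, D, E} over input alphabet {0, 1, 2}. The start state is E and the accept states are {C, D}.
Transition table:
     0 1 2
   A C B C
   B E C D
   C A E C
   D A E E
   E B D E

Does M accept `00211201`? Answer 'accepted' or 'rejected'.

accepted

E --0--> B
B --0--> E
E --2--> E
E --1--> D
D --1--> E
E --2--> E
E --0--> B
B --1--> C
End in state C, which is an accepting state.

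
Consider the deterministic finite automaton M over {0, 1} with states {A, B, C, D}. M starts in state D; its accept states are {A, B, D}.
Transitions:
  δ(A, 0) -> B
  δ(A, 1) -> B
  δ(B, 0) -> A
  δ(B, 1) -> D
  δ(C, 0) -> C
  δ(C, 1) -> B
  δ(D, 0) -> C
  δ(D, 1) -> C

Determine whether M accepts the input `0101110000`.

D --0--> C
C --1--> B
B --0--> A
A --1--> B
B --1--> D
D --1--> C
C --0--> C
C --0--> C
C --0--> C
C --0--> C
End in state C, which is not an accepting state.

rejected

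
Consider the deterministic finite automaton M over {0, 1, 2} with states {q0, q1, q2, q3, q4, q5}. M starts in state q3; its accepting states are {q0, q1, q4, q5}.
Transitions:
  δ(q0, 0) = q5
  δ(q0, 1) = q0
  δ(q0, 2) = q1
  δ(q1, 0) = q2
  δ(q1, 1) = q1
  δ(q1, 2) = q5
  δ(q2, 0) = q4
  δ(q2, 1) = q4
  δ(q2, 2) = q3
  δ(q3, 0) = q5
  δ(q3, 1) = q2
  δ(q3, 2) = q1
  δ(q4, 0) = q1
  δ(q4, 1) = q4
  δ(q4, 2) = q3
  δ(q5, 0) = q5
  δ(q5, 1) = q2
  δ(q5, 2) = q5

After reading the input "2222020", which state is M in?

q3 --2--> q1
q1 --2--> q5
q5 --2--> q5
q5 --2--> q5
q5 --0--> q5
q5 --2--> q5
q5 --0--> q5

q5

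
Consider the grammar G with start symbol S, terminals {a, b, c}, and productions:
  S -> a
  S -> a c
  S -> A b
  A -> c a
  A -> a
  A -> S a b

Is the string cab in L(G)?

S ⇒ Ab ⇒ cab

yes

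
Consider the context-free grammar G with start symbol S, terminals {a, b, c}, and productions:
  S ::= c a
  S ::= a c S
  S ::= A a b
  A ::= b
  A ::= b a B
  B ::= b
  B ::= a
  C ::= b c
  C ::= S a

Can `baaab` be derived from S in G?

yes

S ⇒ Aab ⇒ baBab ⇒ baaab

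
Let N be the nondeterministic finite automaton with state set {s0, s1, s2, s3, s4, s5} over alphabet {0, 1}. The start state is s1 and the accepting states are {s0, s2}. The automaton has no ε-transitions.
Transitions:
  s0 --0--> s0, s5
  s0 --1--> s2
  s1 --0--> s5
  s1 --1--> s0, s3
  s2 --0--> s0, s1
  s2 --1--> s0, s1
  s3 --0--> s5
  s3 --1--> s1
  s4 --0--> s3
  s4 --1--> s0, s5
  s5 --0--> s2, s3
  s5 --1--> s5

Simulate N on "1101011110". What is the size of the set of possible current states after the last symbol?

5

Start: {s1}
read 1: {s0, s3}
read 1: {s1, s2}
read 0: {s0, s1, s5}
read 1: {s0, s2, s3, s5}
read 0: {s0, s1, s2, s3, s5}
read 1: {s0, s1, s2, s3, s5}
read 1: {s0, s1, s2, s3, s5}
read 1: {s0, s1, s2, s3, s5}
read 1: {s0, s1, s2, s3, s5}
read 0: {s0, s1, s2, s3, s5}
Final reachable set {s0, s1, s2, s3, s5} has 5 states.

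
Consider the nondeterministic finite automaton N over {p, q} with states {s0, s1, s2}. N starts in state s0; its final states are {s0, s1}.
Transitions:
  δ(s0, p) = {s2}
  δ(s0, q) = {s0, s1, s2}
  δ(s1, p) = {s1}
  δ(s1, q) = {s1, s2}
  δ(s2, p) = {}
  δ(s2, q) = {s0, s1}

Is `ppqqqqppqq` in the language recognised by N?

rejected

Start: {s0}
read p: {s2}
read p: {}
The reachable set is empty and stays empty for the remaining 8 symbols.
Reachable ∩ accepting = {} — empty.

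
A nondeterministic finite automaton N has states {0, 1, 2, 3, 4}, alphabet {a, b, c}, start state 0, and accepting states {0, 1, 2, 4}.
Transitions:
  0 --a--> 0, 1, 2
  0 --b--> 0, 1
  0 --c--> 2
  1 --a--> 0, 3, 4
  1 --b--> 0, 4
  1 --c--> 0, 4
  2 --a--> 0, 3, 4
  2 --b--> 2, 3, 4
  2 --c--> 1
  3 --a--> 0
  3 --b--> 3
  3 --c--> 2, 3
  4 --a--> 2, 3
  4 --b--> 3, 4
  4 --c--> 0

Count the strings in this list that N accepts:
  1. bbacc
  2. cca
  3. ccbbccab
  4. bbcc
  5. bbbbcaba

5

bbacc: accepted
cca: accepted
ccbbccab: accepted
bbcc: accepted
bbbbcaba: accepted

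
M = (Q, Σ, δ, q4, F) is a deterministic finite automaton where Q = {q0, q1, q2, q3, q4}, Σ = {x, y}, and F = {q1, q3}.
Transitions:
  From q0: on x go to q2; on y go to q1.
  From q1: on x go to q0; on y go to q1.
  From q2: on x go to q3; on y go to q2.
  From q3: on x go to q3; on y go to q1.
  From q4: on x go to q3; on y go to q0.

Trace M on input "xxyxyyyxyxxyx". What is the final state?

q4 --x--> q3
q3 --x--> q3
q3 --y--> q1
q1 --x--> q0
q0 --y--> q1
q1 --y--> q1
q1 --y--> q1
q1 --x--> q0
q0 --y--> q1
q1 --x--> q0
q0 --x--> q2
q2 --y--> q2
q2 --x--> q3

q3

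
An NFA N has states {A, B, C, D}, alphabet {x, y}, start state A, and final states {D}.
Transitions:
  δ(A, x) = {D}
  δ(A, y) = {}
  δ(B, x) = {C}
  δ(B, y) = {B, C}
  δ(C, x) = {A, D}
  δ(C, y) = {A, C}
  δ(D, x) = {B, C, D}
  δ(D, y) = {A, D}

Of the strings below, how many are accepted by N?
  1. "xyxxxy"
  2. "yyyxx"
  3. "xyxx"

2

"xyxxxy": accepted
"yyyxx": rejected
"xyxx": accepted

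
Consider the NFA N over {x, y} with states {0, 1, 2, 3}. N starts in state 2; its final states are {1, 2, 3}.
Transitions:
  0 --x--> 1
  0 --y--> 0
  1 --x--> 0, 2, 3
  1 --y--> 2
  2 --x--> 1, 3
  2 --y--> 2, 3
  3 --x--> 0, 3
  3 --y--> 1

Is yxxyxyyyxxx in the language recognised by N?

Start: {2}
read y: {2, 3}
read x: {0, 1, 3}
read x: {0, 1, 2, 3}
read y: {0, 1, 2, 3}
read x: {0, 1, 2, 3}
read y: {0, 1, 2, 3}
read y: {0, 1, 2, 3}
read y: {0, 1, 2, 3}
read x: {0, 1, 2, 3}
read x: {0, 1, 2, 3}
read x: {0, 1, 2, 3}
Reachable ∩ accepting = {1, 2, 3} — nonempty.

accepted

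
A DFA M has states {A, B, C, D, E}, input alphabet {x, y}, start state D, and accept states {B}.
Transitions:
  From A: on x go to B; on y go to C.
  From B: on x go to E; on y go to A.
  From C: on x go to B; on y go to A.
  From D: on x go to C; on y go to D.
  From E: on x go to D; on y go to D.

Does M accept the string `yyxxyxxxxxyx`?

D --y--> D
D --y--> D
D --x--> C
C --x--> B
B --y--> A
A --x--> B
B --x--> E
E --x--> D
D --x--> C
C --x--> B
B --y--> A
A --x--> B
End in state B, which is an accepting state.

accepted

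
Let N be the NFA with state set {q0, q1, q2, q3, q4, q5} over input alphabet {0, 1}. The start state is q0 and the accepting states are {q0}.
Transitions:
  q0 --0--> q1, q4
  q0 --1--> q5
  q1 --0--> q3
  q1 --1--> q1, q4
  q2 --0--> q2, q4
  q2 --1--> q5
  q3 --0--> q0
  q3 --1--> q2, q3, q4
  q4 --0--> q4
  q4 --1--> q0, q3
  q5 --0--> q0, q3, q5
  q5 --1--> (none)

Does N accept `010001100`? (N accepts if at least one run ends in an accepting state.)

accepted

Start: {q0}
read 0: {q1, q4}
read 1: {q0, q1, q3, q4}
read 0: {q0, q1, q3, q4}
read 0: {q0, q1, q3, q4}
read 0: {q0, q1, q3, q4}
read 1: {q0, q1, q2, q3, q4, q5}
read 1: {q0, q1, q2, q3, q4, q5}
read 0: {q0, q1, q2, q3, q4, q5}
read 0: {q0, q1, q2, q3, q4, q5}
Reachable ∩ accepting = {q0} — nonempty.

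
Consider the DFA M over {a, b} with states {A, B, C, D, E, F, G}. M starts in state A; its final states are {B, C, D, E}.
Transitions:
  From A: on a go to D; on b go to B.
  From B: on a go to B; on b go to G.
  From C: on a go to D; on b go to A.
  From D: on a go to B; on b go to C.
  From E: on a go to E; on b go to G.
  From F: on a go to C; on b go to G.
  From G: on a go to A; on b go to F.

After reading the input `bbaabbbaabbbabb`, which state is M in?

G

A --b--> B
B --b--> G
G --a--> A
A --a--> D
D --b--> C
C --b--> A
A --b--> B
B --a--> B
B --a--> B
B --b--> G
G --b--> F
F --b--> G
G --a--> A
A --b--> B
B --b--> G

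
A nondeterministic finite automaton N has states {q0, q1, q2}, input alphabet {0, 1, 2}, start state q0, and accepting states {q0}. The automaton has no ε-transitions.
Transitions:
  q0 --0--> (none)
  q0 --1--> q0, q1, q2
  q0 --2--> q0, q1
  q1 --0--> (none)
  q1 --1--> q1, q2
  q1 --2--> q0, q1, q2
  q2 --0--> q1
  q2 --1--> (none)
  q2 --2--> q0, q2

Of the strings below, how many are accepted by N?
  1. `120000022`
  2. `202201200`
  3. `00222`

`120000022`: rejected
`202201200`: rejected
`00222`: rejected

0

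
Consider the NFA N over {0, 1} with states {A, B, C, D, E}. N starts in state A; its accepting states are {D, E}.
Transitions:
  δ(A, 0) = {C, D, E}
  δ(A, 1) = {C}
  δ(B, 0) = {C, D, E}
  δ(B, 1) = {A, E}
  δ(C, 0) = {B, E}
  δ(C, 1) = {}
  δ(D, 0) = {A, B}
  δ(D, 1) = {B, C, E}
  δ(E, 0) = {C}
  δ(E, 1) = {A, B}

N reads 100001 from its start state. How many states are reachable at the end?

Start: {A}
read 1: {C}
read 0: {B, E}
read 0: {C, D, E}
read 0: {A, B, C, E}
read 0: {B, C, D, E}
read 1: {A, B, C, E}
Final reachable set {A, B, C, E} has 4 states.

4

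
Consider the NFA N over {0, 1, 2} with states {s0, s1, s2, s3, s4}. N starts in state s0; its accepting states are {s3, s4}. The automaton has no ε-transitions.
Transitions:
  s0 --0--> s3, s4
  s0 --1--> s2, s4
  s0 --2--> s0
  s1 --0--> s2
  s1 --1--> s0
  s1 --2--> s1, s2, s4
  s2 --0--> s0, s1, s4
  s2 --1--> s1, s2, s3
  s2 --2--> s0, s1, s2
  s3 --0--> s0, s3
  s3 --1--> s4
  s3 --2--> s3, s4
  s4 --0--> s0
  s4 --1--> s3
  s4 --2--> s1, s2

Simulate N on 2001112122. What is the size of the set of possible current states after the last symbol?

5

Start: {s0}
read 2: {s0}
read 0: {s3, s4}
read 0: {s0, s3}
read 1: {s2, s4}
read 1: {s1, s2, s3}
read 1: {s0, s1, s2, s3, s4}
read 2: {s0, s1, s2, s3, s4}
read 1: {s0, s1, s2, s3, s4}
read 2: {s0, s1, s2, s3, s4}
read 2: {s0, s1, s2, s3, s4}
Final reachable set {s0, s1, s2, s3, s4} has 5 states.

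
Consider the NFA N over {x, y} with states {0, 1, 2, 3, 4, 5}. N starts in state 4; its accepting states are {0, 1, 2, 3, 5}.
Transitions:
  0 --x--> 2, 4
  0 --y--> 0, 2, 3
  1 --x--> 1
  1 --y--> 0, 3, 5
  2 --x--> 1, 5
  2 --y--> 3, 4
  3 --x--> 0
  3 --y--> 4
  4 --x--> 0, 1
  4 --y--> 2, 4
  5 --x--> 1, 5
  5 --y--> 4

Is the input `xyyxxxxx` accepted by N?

Start: {4}
read x: {0, 1}
read y: {0, 2, 3, 5}
read y: {0, 2, 3, 4}
read x: {0, 1, 2, 4, 5}
read x: {0, 1, 2, 4, 5}
read x: {0, 1, 2, 4, 5}
read x: {0, 1, 2, 4, 5}
read x: {0, 1, 2, 4, 5}
Reachable ∩ accepting = {0, 1, 2, 5} — nonempty.

accepted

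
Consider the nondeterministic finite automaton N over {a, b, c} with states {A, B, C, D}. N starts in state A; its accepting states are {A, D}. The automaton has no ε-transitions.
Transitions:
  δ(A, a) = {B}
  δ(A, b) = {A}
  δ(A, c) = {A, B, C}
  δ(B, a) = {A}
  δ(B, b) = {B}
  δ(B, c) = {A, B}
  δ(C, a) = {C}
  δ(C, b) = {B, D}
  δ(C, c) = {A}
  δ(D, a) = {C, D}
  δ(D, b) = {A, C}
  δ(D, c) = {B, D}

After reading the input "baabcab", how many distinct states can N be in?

3

Start: {A}
read b: {A}
read a: {B}
read a: {A}
read b: {A}
read c: {A, B, C}
read a: {A, B, C}
read b: {A, B, D}
Final reachable set {A, B, D} has 3 states.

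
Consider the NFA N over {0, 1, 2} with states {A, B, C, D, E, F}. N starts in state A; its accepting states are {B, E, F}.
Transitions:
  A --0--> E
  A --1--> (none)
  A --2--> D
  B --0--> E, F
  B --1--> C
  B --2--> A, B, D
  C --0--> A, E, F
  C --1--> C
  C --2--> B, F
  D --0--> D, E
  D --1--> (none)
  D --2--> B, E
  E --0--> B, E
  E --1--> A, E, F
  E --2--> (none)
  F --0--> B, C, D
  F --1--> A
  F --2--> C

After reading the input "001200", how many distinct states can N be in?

Start: {A}
read 0: {E}
read 0: {B, E}
read 1: {A, C, E, F}
read 2: {B, C, D, F}
read 0: {A, B, C, D, E, F}
read 0: {A, B, C, D, E, F}
Final reachable set {A, B, C, D, E, F} has 6 states.

6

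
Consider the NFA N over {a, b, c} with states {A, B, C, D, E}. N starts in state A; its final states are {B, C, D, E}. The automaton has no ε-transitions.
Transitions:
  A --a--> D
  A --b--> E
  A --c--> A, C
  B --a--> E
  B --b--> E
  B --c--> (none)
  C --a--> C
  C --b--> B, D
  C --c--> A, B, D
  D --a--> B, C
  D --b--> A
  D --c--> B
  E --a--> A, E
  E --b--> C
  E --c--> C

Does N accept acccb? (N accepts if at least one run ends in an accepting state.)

Start: {A}
read a: {D}
read c: {B}
read c: {}
The reachable set is empty and stays empty for the remaining 2 symbols.
Reachable ∩ accepting = {} — empty.

rejected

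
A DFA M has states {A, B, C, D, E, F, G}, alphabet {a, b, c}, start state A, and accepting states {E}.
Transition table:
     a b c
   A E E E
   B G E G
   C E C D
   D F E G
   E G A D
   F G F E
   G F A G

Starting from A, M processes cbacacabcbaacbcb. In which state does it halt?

A --c--> E
E --b--> A
A --a--> E
E --c--> D
D --a--> F
F --c--> E
E --a--> G
G --b--> A
A --c--> E
E --b--> A
A --a--> E
E --a--> G
G --c--> G
G --b--> A
A --c--> E
E --b--> A

A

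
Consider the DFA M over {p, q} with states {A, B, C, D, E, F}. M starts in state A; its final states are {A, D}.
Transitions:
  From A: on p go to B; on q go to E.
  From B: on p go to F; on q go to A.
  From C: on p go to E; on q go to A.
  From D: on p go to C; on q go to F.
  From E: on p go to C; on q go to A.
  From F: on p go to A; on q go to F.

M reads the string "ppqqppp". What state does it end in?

F

A --p--> B
B --p--> F
F --q--> F
F --q--> F
F --p--> A
A --p--> B
B --p--> F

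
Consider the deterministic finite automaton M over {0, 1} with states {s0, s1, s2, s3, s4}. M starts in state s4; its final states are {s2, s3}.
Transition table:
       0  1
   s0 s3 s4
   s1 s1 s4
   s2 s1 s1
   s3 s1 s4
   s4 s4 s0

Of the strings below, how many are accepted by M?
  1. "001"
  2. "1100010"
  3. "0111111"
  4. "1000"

1

"001": rejected
"1100010": accepted
"0111111": rejected
"1000": rejected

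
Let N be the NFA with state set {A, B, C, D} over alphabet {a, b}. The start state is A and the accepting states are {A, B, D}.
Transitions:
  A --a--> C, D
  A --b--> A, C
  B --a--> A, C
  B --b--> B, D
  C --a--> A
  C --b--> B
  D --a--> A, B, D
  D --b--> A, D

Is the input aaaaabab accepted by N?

Start: {A}
read a: {C, D}
read a: {A, B, D}
read a: {A, B, C, D}
read a: {A, B, C, D}
read a: {A, B, C, D}
read b: {A, B, C, D}
read a: {A, B, C, D}
read b: {A, B, C, D}
Reachable ∩ accepting = {A, B, D} — nonempty.

accepted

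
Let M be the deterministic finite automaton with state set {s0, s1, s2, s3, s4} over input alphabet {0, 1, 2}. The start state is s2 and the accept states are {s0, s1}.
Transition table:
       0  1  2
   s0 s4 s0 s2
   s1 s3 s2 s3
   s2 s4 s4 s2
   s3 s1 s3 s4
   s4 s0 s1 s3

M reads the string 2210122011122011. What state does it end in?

s0

s2 --2--> s2
s2 --2--> s2
s2 --1--> s4
s4 --0--> s0
s0 --1--> s0
s0 --2--> s2
s2 --2--> s2
s2 --0--> s4
s4 --1--> s1
s1 --1--> s2
s2 --1--> s4
s4 --2--> s3
s3 --2--> s4
s4 --0--> s0
s0 --1--> s0
s0 --1--> s0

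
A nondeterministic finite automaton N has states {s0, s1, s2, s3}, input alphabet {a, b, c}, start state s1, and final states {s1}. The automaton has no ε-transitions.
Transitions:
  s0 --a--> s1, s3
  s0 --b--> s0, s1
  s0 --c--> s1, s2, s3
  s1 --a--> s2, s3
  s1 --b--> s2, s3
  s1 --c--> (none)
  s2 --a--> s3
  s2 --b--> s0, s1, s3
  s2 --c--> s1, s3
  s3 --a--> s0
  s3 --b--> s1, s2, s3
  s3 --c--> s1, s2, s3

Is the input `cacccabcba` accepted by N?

rejected

Start: {s1}
read c: {}
The reachable set is empty and stays empty for the remaining 9 symbols.
Reachable ∩ accepting = {} — empty.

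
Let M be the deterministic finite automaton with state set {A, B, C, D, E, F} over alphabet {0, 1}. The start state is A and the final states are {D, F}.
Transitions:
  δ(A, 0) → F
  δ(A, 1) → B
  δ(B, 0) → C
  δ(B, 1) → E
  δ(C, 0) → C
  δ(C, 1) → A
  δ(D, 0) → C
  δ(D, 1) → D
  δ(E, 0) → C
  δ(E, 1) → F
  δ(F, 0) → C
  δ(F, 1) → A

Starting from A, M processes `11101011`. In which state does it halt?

A --1--> B
B --1--> E
E --1--> F
F --0--> C
C --1--> A
A --0--> F
F --1--> A
A --1--> B

B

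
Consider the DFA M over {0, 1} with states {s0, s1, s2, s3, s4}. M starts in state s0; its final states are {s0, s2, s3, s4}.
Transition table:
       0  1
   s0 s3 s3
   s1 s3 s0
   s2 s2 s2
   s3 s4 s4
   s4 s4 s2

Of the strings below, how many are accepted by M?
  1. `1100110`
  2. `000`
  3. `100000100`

`1100110`: accepted
`000`: accepted
`100000100`: accepted

3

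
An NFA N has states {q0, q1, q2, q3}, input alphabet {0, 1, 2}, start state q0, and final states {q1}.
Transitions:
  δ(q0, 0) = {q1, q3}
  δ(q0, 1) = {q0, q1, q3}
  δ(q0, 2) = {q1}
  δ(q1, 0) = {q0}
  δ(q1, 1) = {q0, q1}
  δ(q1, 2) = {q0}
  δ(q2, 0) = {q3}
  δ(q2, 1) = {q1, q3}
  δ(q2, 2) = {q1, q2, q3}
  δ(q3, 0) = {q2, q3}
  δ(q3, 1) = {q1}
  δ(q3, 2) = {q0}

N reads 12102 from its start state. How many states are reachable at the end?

4

Start: {q0}
read 1: {q0, q1, q3}
read 2: {q0, q1}
read 1: {q0, q1, q3}
read 0: {q0, q1, q2, q3}
read 2: {q0, q1, q2, q3}
Final reachable set {q0, q1, q2, q3} has 4 states.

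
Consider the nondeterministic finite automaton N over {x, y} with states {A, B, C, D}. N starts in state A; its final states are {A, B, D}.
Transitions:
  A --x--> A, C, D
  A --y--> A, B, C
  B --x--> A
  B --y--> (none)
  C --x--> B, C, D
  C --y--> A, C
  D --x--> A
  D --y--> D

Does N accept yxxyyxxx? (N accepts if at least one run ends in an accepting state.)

Start: {A}
read y: {A, B, C}
read x: {A, B, C, D}
read x: {A, B, C, D}
read y: {A, B, C, D}
read y: {A, B, C, D}
read x: {A, B, C, D}
read x: {A, B, C, D}
read x: {A, B, C, D}
Reachable ∩ accepting = {A, B, D} — nonempty.

accepted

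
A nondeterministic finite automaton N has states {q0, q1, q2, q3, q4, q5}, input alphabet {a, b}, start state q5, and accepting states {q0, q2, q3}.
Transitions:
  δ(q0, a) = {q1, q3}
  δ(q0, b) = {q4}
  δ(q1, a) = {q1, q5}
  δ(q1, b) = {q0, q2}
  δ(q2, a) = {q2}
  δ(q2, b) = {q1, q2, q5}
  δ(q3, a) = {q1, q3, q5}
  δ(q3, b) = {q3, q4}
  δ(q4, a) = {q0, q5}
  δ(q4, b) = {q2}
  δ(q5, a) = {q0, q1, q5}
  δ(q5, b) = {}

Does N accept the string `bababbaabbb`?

rejected

Start: {q5}
read b: {}
The reachable set is empty and stays empty for the remaining 10 symbols.
Reachable ∩ accepting = {} — empty.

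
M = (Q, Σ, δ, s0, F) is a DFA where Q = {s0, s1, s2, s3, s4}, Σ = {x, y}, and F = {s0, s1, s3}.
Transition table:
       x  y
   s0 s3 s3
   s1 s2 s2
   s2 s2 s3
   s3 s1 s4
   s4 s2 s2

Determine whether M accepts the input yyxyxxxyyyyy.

s0 --y--> s3
s3 --y--> s4
s4 --x--> s2
s2 --y--> s3
s3 --x--> s1
s1 --x--> s2
s2 --x--> s2
s2 --y--> s3
s3 --y--> s4
s4 --y--> s2
s2 --y--> s3
s3 --y--> s4
End in state s4, which is not an accepting state.

rejected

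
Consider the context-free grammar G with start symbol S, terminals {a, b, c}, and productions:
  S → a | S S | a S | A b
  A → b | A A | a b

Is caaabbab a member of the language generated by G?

no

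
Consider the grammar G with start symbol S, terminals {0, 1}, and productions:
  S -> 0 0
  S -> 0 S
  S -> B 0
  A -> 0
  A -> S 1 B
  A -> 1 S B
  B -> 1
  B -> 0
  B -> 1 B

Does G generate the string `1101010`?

no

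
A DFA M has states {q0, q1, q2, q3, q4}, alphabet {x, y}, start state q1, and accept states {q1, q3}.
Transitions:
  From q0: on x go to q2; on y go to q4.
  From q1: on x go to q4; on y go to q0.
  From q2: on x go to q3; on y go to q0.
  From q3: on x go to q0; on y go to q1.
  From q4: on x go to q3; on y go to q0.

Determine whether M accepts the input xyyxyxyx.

rejected

q1 --x--> q4
q4 --y--> q0
q0 --y--> q4
q4 --x--> q3
q3 --y--> q1
q1 --x--> q4
q4 --y--> q0
q0 --x--> q2
End in state q2, which is not an accepting state.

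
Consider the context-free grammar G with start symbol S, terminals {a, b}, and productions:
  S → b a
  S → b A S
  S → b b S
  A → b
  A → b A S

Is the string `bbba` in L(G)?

yes

S ⇒ bAS ⇒ bbS ⇒ bbba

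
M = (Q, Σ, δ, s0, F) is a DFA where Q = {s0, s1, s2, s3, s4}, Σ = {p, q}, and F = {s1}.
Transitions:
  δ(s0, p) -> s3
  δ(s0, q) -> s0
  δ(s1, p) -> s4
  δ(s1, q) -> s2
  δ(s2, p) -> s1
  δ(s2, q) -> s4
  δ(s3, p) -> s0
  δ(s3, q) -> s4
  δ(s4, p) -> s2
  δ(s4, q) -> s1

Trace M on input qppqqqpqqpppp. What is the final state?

s4

s0 --q--> s0
s0 --p--> s3
s3 --p--> s0
s0 --q--> s0
s0 --q--> s0
s0 --q--> s0
s0 --p--> s3
s3 --q--> s4
s4 --q--> s1
s1 --p--> s4
s4 --p--> s2
s2 --p--> s1
s1 --p--> s4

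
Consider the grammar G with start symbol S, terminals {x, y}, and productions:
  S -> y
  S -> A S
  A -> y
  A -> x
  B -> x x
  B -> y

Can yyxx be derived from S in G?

no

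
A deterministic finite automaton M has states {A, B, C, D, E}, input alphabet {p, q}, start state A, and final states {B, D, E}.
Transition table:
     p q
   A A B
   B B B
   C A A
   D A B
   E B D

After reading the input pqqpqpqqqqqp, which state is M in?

B

A --p--> A
A --q--> B
B --q--> B
B --p--> B
B --q--> B
B --p--> B
B --q--> B
B --q--> B
B --q--> B
B --q--> B
B --q--> B
B --p--> B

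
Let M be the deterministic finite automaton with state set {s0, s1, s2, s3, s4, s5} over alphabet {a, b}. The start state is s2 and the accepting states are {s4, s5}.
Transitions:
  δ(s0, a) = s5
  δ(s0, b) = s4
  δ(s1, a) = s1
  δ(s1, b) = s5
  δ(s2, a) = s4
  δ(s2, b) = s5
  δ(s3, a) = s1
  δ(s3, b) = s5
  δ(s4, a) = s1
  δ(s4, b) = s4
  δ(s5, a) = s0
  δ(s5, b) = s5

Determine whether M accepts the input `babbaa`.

s2 --b--> s5
s5 --a--> s0
s0 --b--> s4
s4 --b--> s4
s4 --a--> s1
s1 --a--> s1
End in state s1, which is not an accepting state.

rejected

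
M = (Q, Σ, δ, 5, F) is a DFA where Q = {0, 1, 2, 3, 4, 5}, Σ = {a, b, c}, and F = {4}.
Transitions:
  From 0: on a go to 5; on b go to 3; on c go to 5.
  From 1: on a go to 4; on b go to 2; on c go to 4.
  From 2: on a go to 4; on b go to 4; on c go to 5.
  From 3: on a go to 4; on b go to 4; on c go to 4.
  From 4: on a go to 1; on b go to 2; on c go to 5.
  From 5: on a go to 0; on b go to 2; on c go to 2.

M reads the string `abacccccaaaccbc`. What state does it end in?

5 --a--> 0
0 --b--> 3
3 --a--> 4
4 --c--> 5
5 --c--> 2
2 --c--> 5
5 --c--> 2
2 --c--> 5
5 --a--> 0
0 --a--> 5
5 --a--> 0
0 --c--> 5
5 --c--> 2
2 --b--> 4
4 --c--> 5

5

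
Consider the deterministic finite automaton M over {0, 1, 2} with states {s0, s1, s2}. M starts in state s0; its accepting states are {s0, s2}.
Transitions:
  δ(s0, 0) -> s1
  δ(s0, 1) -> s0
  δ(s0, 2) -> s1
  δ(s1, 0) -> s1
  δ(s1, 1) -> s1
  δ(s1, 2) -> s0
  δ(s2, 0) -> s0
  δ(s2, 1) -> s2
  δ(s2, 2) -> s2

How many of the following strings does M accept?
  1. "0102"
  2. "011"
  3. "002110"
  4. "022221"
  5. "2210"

1

"0102": accepted
"011": rejected
"002110": rejected
"022221": rejected
"2210": rejected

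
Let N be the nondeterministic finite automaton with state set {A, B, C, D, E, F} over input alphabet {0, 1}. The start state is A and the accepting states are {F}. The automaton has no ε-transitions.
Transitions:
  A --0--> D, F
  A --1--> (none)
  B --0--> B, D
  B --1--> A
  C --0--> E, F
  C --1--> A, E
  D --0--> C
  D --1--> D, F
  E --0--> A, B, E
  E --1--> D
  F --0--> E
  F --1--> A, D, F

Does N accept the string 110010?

rejected

Start: {A}
read 1: {}
The reachable set is empty and stays empty for the remaining 5 symbols.
Reachable ∩ accepting = {} — empty.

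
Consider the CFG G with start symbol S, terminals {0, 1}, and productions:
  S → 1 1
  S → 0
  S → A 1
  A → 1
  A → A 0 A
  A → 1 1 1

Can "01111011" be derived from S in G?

no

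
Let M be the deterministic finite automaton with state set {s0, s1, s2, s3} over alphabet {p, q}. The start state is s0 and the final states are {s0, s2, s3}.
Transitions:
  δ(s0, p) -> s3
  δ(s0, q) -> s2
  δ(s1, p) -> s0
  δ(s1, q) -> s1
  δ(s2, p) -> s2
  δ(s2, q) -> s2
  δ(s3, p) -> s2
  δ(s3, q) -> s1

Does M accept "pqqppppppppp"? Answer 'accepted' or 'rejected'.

s0 --p--> s3
s3 --q--> s1
s1 --q--> s1
s1 --p--> s0
s0 --p--> s3
s3 --p--> s2
s2 --p--> s2
s2 --p--> s2
s2 --p--> s2
s2 --p--> s2
s2 --p--> s2
s2 --p--> s2
End in state s2, which is an accepting state.

accepted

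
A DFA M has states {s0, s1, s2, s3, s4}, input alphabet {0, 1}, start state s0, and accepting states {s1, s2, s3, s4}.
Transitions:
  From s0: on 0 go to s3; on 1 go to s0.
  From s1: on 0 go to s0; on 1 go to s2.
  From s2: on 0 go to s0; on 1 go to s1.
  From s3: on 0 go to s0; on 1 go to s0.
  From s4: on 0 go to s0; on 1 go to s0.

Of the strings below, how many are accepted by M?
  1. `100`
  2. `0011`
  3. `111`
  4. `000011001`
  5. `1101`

`100`: rejected
`0011`: rejected
`111`: rejected
`000011001`: rejected
`1101`: rejected

0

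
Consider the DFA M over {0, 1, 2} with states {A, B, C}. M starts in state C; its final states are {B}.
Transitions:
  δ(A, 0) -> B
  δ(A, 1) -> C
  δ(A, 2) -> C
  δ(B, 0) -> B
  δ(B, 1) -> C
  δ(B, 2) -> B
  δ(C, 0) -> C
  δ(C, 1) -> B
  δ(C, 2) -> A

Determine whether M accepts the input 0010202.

accepted

C --0--> C
C --0--> C
C --1--> B
B --0--> B
B --2--> B
B --0--> B
B --2--> B
End in state B, which is an accepting state.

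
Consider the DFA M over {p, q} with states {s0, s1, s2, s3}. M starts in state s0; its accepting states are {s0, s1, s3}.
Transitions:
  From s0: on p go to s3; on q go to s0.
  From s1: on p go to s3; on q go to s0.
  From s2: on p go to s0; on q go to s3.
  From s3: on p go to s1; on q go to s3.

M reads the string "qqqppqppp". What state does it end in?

s3

s0 --q--> s0
s0 --q--> s0
s0 --q--> s0
s0 --p--> s3
s3 --p--> s1
s1 --q--> s0
s0 --p--> s3
s3 --p--> s1
s1 --p--> s3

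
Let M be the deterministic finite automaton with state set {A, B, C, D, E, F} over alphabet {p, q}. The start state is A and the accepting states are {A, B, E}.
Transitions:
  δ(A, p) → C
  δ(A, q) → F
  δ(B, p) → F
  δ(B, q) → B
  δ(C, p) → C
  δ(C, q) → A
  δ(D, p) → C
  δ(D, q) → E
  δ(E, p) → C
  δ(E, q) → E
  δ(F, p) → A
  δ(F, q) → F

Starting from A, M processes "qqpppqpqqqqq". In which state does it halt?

F

A --q--> F
F --q--> F
F --p--> A
A --p--> C
C --p--> C
C --q--> A
A --p--> C
C --q--> A
A --q--> F
F --q--> F
F --q--> F
F --q--> F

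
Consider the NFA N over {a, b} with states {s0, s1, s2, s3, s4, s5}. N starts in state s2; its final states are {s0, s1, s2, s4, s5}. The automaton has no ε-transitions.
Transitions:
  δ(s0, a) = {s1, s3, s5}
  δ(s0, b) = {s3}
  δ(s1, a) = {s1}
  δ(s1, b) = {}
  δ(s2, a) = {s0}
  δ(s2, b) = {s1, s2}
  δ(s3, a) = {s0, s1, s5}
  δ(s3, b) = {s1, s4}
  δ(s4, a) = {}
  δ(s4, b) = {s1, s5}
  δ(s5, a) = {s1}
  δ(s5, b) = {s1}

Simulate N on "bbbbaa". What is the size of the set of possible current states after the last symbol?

3

Start: {s2}
read b: {s1, s2}
read b: {s1, s2}
read b: {s1, s2}
read b: {s1, s2}
read a: {s0, s1}
read a: {s1, s3, s5}
Final reachable set {s1, s3, s5} has 3 states.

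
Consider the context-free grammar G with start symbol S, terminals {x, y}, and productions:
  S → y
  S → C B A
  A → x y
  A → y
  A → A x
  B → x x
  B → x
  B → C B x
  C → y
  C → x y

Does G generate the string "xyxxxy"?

S ⇒ CBA ⇒ xyBA ⇒ xyxxA ⇒ xyxxxy

yes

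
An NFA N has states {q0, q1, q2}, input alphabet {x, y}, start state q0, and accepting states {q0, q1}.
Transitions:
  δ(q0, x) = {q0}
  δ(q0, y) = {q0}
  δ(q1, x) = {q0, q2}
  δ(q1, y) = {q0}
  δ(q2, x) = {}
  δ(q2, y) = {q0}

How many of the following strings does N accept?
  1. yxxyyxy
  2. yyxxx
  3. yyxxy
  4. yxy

4

yxxyyxy: accepted
yyxxx: accepted
yyxxy: accepted
yxy: accepted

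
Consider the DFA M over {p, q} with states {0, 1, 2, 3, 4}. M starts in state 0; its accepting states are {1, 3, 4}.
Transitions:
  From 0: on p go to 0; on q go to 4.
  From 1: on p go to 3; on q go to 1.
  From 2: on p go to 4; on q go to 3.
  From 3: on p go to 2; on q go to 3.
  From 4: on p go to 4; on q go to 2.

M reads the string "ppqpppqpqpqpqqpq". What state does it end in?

0 --p--> 0
0 --p--> 0
0 --q--> 4
4 --p--> 4
4 --p--> 4
4 --p--> 4
4 --q--> 2
2 --p--> 4
4 --q--> 2
2 --p--> 4
4 --q--> 2
2 --p--> 4
4 --q--> 2
2 --q--> 3
3 --p--> 2
2 --q--> 3

3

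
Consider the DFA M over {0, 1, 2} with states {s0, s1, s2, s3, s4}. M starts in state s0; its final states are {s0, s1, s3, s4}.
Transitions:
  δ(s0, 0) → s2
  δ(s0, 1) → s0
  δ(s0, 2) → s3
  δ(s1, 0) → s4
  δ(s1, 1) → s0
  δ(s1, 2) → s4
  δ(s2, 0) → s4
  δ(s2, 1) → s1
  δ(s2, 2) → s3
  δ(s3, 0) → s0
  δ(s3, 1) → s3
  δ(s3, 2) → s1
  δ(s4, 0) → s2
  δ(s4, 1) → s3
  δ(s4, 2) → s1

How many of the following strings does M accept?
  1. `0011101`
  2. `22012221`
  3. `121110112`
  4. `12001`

`0011101`: accepted
`22012221`: accepted
`121110112`: accepted
`12001`: accepted

4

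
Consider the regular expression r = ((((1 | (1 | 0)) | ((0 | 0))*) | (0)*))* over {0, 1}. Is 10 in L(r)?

Split into 2 pieces 1 · 0; each matches (((1|(1|0))|((0|0))*)|(0)*).

yes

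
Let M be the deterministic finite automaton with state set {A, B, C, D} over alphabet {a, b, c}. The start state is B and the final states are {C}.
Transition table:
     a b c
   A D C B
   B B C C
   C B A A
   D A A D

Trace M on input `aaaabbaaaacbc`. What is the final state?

B --a--> B
B --a--> B
B --a--> B
B --a--> B
B --b--> C
C --b--> A
A --a--> D
D --a--> A
A --a--> D
D --a--> A
A --c--> B
B --b--> C
C --c--> A

A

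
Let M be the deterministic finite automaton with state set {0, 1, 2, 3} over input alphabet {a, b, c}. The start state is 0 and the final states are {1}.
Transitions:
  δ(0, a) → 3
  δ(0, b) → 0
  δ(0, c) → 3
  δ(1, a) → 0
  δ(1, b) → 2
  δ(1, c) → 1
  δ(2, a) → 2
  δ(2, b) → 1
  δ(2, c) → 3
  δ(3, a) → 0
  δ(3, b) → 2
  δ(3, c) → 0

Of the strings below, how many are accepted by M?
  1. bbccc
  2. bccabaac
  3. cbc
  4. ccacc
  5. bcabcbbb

bbccc: rejected
bccabaac: rejected
cbc: rejected
ccacc: rejected
bcabcbbb: rejected

0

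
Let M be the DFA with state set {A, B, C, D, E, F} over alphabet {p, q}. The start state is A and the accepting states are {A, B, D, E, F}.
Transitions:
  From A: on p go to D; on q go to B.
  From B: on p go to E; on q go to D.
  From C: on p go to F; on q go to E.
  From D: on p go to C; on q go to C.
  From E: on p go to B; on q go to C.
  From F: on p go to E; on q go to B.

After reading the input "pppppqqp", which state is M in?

F

A --p--> D
D --p--> C
C --p--> F
F --p--> E
E --p--> B
B --q--> D
D --q--> C
C --p--> F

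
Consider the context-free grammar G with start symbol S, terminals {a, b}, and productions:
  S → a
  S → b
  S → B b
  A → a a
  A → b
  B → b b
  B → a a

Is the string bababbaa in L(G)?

no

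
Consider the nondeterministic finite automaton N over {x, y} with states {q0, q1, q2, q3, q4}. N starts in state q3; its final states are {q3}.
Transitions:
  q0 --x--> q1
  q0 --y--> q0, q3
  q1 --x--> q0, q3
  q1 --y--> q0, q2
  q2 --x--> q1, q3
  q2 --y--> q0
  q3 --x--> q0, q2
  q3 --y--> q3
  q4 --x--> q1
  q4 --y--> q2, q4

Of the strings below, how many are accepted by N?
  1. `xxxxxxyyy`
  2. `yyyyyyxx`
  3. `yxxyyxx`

3

`xxxxxxyyy`: accepted
`yyyyyyxx`: accepted
`yxxyyxx`: accepted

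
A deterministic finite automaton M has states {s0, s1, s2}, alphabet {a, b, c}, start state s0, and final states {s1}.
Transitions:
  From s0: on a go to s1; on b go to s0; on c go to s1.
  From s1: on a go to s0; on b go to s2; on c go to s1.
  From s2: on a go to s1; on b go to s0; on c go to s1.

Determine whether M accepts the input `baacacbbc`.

s0 --b--> s0
s0 --a--> s1
s1 --a--> s0
s0 --c--> s1
s1 --a--> s0
s0 --c--> s1
s1 --b--> s2
s2 --b--> s0
s0 --c--> s1
End in state s1, which is an accepting state.

accepted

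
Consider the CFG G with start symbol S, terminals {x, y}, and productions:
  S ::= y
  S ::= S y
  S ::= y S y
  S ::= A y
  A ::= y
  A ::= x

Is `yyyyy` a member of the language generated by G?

S ⇒ ySy ⇒ yySyy ⇒ yyyyy

yes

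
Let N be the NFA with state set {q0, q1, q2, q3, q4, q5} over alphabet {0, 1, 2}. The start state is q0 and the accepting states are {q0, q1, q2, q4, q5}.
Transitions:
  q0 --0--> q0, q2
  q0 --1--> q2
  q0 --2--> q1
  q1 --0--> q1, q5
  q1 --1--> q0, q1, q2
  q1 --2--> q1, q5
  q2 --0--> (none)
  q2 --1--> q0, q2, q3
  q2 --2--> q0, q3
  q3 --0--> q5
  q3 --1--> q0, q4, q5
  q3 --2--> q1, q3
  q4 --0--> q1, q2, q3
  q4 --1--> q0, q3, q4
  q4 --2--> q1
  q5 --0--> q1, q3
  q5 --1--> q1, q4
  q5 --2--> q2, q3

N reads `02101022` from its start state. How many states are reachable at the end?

5

Start: {q0}
read 0: {q0, q2}
read 2: {q0, q1, q3}
read 1: {q0, q1, q2, q4, q5}
read 0: {q0, q1, q2, q3, q5}
read 1: {q0, q1, q2, q3, q4, q5}
read 0: {q0, q1, q2, q3, q5}
read 2: {q0, q1, q2, q3, q5}
read 2: {q0, q1, q2, q3, q5}
Final reachable set {q0, q1, q2, q3, q5} has 5 states.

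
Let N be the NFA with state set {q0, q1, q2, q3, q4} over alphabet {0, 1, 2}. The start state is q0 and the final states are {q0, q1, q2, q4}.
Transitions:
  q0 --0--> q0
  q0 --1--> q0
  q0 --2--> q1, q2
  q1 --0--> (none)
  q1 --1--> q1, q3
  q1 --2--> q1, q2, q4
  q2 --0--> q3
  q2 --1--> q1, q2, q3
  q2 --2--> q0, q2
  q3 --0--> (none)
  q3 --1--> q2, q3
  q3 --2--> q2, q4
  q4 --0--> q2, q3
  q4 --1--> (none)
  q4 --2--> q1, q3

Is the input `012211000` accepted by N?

accepted

Start: {q0}
read 0: {q0}
read 1: {q0}
read 2: {q1, q2}
read 2: {q0, q1, q2, q4}
read 1: {q0, q1, q2, q3}
read 1: {q0, q1, q2, q3}
read 0: {q0, q3}
read 0: {q0}
read 0: {q0}
Reachable ∩ accepting = {q0} — nonempty.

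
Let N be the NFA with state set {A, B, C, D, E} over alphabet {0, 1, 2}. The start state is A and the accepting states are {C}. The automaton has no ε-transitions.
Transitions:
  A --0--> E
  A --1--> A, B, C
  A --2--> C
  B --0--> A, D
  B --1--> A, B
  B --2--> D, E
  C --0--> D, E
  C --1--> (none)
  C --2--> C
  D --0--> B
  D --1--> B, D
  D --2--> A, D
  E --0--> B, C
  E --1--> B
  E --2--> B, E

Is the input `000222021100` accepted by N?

Start: {A}
read 0: {E}
read 0: {B, C}
read 0: {A, D, E}
read 2: {A, B, C, D, E}
read 2: {A, B, C, D, E}
read 2: {A, B, C, D, E}
read 0: {A, B, C, D, E}
read 2: {A, B, C, D, E}
read 1: {A, B, C, D}
read 1: {A, B, C, D}
read 0: {A, B, D, E}
read 0: {A, B, C, D, E}
Reachable ∩ accepting = {C} — nonempty.

accepted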